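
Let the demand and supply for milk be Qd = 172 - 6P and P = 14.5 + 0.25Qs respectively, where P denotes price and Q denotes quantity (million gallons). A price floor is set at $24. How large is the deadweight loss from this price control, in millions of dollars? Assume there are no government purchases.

Rearranging supply gives Qs = 4P - 58. Equilibrium: 172 - 6P = 4P - 58, so 230 = 10P and P* = 23, Q* = 34.
The floor of 24 is above the equilibrium price 23, so it binds.
At P = 24: Qd = 172 - 6·24 = 28 and Qs = 4·24 - 58 = 38.
Quantity traded falls to 28. At Q = 28 the demand price is (172 - 28)/6 = 24 and the supply price is (58 + 28)/4 = 21.5.
Deadweight loss = ½ · (24 - 21.5) · (34 - 28) = ½ · 2.5 · 6 = 7.5.

7.5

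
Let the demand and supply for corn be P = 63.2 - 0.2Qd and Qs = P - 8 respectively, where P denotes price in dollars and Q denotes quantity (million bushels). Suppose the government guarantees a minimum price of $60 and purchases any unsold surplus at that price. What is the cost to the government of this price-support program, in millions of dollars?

2160

Rearranging demand gives Qd = 316 - 5P. In a free market, 316 - 5P = P - 8 gives the equilibrium P* = 54, Q* = 46.
Since 60 > 54, the floor is binding.
At P = 60: Qd = 316 - 5·60 = 16 and Qs = 60 - 8 = 52.
Surplus = Qs - Qd = 36.
Government expenditure = surplus × support price = 36 × 60 = 2160.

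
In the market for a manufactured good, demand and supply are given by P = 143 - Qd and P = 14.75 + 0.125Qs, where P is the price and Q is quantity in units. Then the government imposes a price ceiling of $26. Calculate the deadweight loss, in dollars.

324

Rearranging demand gives Qd = 143 - P; rearranging supply gives Qs = 8P - 118. Equilibrium: 143 - P = 8P - 118, so 261 = 9P and P* = 29, Q* = 114.
Because the ceiling (26) lies below the market-clearing price, it is binding.
At P = 26: Qd = 143 - 26 = 117 and Qs = 8·26 - 118 = 90.
Quantity traded falls to 90. At Q = 90 the demand price is 143 - 90 = 53 and the supply price is (118 + 90)/8 = 26.
Deadweight loss = ½ · (53 - 26) · (114 - 90) = ½ · 27 · 24 = 324.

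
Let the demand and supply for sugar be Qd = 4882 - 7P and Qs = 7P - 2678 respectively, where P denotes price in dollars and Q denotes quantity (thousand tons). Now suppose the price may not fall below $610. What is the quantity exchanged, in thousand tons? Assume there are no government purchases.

Setting quantity demanded equal to quantity supplied, 4882 - 7P = 7P - 2678, gives P* = 540 and Q* = 1102.
The floor of 610 is above the equilibrium price 540, so it binds.
At P = 610: Qd = 4882 - 7·610 = 612 and Qs = 7·610 - 2678 = 1592.
The quantity actually transacted is the short side, demand: 612.

612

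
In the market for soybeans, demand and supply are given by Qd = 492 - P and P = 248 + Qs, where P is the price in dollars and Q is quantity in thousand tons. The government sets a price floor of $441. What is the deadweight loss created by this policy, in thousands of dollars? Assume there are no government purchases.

Rearranging supply gives Qs = P - 248. Setting quantity demanded equal to quantity supplied, 492 - P = P - 248, gives P* = 370 and Q* = 122.
Since 441 > 370, the floor is binding.
At P = 441: Qd = 492 - 441 = 51 and Qs = 441 - 248 = 193.
Quantity traded falls to 51. At Q = 51 the demand price is 492 - 51 = 441 and the supply price is 248 + 51 = 299.
Deadweight loss = ½ · (441 - 299) · (122 - 51) = ½ · 142 · 71 = 5041.

5041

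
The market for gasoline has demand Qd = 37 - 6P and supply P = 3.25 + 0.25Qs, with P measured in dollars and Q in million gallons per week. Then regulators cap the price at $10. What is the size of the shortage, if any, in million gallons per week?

0

Rearranging supply gives Qs = 4P - 13. Without the control the market clears where 37 - 6P = 4P - 13, i.e. P* = 5 and Q* = 7.
The ceiling of 10 is above the equilibrium price 5, so it is not binding; the market clears at P* = 5, Q* = 7.
Since the control does not bind, there is no shortage.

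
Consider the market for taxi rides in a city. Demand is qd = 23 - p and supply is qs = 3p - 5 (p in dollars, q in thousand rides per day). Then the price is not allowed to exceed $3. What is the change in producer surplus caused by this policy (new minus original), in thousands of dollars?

Setting quantity demanded equal to quantity supplied, 23 - p = 3p - 5, gives p* = 7 and q* = 16.
Because the ceiling (3) lies below the market-clearing price, it is binding.
At p = 3: qd = 23 - 3 = 20 and qs = 3·3 - 5 = 4.
Producer surplus without the control is ½ · (7 - 5/3) · 16 = 128/3.
With the ceiling, producers sell 4 units at 3, so PS = ½ · (3 - 5/3) · 4 = 8/3.
Change in producer surplus = 8/3 - 128/3 = -40.

-40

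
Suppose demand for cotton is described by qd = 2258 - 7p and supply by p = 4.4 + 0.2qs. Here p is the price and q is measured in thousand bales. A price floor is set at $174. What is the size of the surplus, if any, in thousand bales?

0

Rearranging supply gives qs = 5p - 22. In a free market, 2258 - 7p = 5p - 22 gives the equilibrium p* = 190, q* = 928.
Since 174 is below p* = 190, the floor does not bind and the free-market outcome prevails.
Since the control does not bind, there is no surplus.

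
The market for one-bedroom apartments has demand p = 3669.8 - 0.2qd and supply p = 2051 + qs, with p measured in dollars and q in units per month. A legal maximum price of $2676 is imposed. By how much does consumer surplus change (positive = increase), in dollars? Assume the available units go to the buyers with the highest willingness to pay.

Rearranging demand gives qd = 18349 - 5p; rearranging supply gives qs = p - 2051. Setting quantity demanded equal to quantity supplied, 18349 - 5p = p - 2051, gives p* = 3400 and q* = 1349.
The ceiling of 2676 is below the equilibrium price 3400, so it binds.
At p = 2676: qd = 18349 - 5·2676 = 4969 and qs = 2676 - 2051 = 625.
Consumer surplus without the control is ½ · (3669.8 - 3400) · 1349 = 181980.1.
With the ceiling, 625 units are sold at 2676 (assume they go to the highest-value buyers). The demand price at q = 625 is 3544.8, so CS = ½ · [(3669.8 - 2676) + (3544.8 - 2676)] · 625 = 582062.5.
Change in consumer surplus = 582062.5 - 181980.1 = 400082.4.

400082.4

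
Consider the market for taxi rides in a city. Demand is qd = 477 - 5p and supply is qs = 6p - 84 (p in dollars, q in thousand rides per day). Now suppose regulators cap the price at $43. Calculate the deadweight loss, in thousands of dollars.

Without the control the market clears where 477 - 5p = 6p - 84, i.e. p* = 51 and q* = 222.
Since 43 < 51, the ceiling is binding.
At p = 43: qd = 477 - 5·43 = 262 and qs = 6·43 - 84 = 174.
Quantity traded falls to 174. At q = 174 the demand price is (477 - 174)/5 = 60.6 and the supply price is (84 + 174)/6 = 43.
Deadweight loss = ½ · (60.6 - 43) · (222 - 174) = ½ · 17.6 · 48 = 422.4.

422.4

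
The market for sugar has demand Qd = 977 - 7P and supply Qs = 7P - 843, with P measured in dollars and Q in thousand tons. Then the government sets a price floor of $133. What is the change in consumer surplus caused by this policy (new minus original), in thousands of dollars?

-169.5

Setting quantity demanded equal to quantity supplied, 977 - 7P = 7P - 843, gives P* = 130 and Q* = 67.
Because the floor (133) lies above the market-clearing price, it is binding.
At P = 133: Qd = 977 - 7·133 = 46 and Qs = 7·133 - 843 = 88.
Consumer surplus without the control is ½ · (977/7 - 130) · 67 = 4489/14.
With the floor, consumers buy 46 units at 133, so CS = ½ · (977/7 - 133) · 46 = 1058/7.
Change in consumer surplus = 1058/7 - 4489/14 = -169.5.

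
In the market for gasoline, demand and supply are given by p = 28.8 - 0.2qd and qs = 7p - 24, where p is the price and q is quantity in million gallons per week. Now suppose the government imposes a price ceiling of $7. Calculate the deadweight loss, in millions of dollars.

411.6

Rearranging demand gives qd = 144 - 5p. Equilibrium: 144 - 5p = 7p - 24, so 168 = 12p and p* = 14, q* = 74.
Since 7 < 14, the ceiling is binding.
At p = 7: qd = 144 - 5·7 = 109 and qs = 7·7 - 24 = 25.
Quantity traded falls to 25. At q = 25 the demand price is (144 - 25)/5 = 23.8 and the supply price is (24 + 25)/7 = 7.
Deadweight loss = ½ · (23.8 - 7) · (74 - 25) = ½ · 16.8 · 49 = 411.6.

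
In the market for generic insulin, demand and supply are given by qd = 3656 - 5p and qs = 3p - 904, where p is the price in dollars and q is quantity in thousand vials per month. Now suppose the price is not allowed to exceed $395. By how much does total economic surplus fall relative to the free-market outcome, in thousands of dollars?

73500

Equilibrium: 3656 - 5p = 3p - 904, so 4560 = 8p and p* = 570, q* = 806.
The ceiling of 395 is below the equilibrium price 570, so it binds.
At p = 395: qd = 3656 - 5·395 = 1681 and qs = 3·395 - 904 = 281.
Quantity traded falls to 281. At q = 281 the demand price is (3656 - 281)/5 = 675 and the supply price is (904 + 281)/3 = 395.
Deadweight loss = ½ · (675 - 395) · (806 - 281) = ½ · 280 · 525 = 73500.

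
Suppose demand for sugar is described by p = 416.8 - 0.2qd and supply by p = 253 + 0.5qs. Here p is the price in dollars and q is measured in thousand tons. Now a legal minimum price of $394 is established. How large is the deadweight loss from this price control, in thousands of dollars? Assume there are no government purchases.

Rearranging demand gives qd = 2084 - 5p; rearranging supply gives qs = 2p - 506. In a free market, 2084 - 5p = 2p - 506 gives the equilibrium p* = 370, q* = 234.
Since 394 > 370, the floor is binding.
At p = 394: qd = 2084 - 5·394 = 114 and qs = 2·394 - 506 = 282.
Quantity traded falls to 114. At q = 114 the demand price is (2084 - 114)/5 = 394 and the supply price is (506 + 114)/2 = 310.
Deadweight loss = ½ · (394 - 310) · (234 - 114) = ½ · 84 · 120 = 5040.

5040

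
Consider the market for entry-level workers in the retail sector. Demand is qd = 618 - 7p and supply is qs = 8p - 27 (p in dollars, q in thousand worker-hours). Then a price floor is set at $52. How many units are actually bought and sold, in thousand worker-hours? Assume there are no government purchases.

254

Setting quantity demanded equal to quantity supplied, 618 - 7p = 8p - 27, gives p* = 43 and q* = 317.
Since 52 > 43, the floor is binding.
At p = 52: qd = 618 - 7·52 = 254 and qs = 8·52 - 27 = 389.
The quantity actually transacted is the short side, demand: 254.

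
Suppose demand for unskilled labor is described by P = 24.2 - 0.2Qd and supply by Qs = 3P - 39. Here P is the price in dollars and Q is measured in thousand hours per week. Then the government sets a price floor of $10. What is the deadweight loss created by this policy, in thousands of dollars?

0

Rearranging demand gives Qd = 121 - 5P. Setting quantity demanded equal to quantity supplied, 121 - 5P = 3P - 39, gives P* = 20 and Q* = 21.
The floor of 10 is below the equilibrium price 20, so it is not binding; the market clears at P* = 20, Q* = 21.
Since the control does not bind, no trades are prevented and deadweight loss is zero.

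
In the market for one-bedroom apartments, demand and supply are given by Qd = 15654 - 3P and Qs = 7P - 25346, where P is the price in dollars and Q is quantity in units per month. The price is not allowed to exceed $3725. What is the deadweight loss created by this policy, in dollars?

In a free market, 15654 - 3P = 7P - 25346 gives the equilibrium P* = 4100, Q* = 3354.
Because the ceiling (3725) lies below the market-clearing price, it is binding.
At P = 3725: Qd = 15654 - 3·3725 = 4479 and Qs = 7·3725 - 25346 = 729.
Quantity traded falls to 729. At Q = 729 the demand price is (15654 - 729)/3 = 4975 and the supply price is (25346 + 729)/7 = 3725.
Deadweight loss = ½ · (4975 - 3725) · (3354 - 729) = ½ · 1250 · 2625 = 1640625.

1640625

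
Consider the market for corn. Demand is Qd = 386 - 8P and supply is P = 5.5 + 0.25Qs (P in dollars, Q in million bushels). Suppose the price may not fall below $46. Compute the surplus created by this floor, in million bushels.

Rearranging supply gives Qs = 4P - 22. Equilibrium: 386 - 8P = 4P - 22, so 408 = 12P and P* = 34, Q* = 114.
Since 46 > 34, the floor is binding.
At P = 46: Qd = 386 - 8·46 = 18 and Qs = 4·46 - 22 = 162.
Surplus = Qs - Qd = 162 - 18 = 144.

144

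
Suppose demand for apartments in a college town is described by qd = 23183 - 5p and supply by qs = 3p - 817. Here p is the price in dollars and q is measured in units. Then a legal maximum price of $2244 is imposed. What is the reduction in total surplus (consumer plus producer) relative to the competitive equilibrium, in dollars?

1371686.4

Without the control the market clears where 23183 - 5p = 3p - 817, i.e. p* = 3000 and q* = 8183.
Because the ceiling (2244) lies below the market-clearing price, it is binding.
At p = 2244: qd = 23183 - 5·2244 = 11963 and qs = 3·2244 - 817 = 5915.
Quantity traded falls to 5915. At q = 5915 the demand price is (23183 - 5915)/5 = 3453.6 and the supply price is (817 + 5915)/3 = 2244.
Deadweight loss = ½ · (3453.6 - 2244) · (8183 - 5915) = ½ · 1209.6 · 2268 = 1371686.4.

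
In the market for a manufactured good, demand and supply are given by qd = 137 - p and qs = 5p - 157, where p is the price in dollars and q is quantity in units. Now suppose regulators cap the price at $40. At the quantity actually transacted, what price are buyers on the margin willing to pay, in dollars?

Without the control the market clears where 137 - p = 5p - 157, i.e. p* = 49 and q* = 88.
Since 40 < 49, the ceiling is binding.
At p = 40: qd = 137 - 40 = 97 and qs = 5·40 - 157 = 43.
Only 43 units reach the market. On the demand curve, the marginal buyer's willingness to pay at q = 43 is (137 - 43) = 94.

94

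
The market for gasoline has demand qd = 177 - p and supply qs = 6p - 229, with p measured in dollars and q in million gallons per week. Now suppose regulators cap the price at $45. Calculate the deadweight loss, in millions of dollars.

3549

In a free market, 177 - p = 6p - 229 gives the equilibrium p* = 58, q* = 119.
Since 45 < 58, the ceiling is binding.
At p = 45: qd = 177 - 45 = 132 and qs = 6·45 - 229 = 41.
Quantity traded falls to 41. At q = 41 the demand price is 177 - 41 = 136 and the supply price is (229 + 41)/6 = 45.
Deadweight loss = ½ · (136 - 45) · (119 - 41) = ½ · 91 · 78 = 3549.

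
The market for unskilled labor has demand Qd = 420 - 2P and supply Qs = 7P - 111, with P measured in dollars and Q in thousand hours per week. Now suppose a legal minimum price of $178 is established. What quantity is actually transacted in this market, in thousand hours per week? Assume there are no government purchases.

Without the control the market clears where 420 - 2P = 7P - 111, i.e. P* = 59 and Q* = 302.
The floor of 178 is above the equilibrium price 59, so it binds.
At P = 178: Qd = 420 - 2·178 = 64 and Qs = 7·178 - 111 = 1135.
The quantity actually transacted is the short side, demand: 64.

64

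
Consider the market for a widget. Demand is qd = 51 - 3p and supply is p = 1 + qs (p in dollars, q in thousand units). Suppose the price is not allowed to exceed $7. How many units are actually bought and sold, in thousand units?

Rearranging supply gives qs = p - 1. Without the control the market clears where 51 - 3p = p - 1, i.e. p* = 13 and q* = 12.
Since 7 < 13, the ceiling is binding.
At p = 7: qd = 51 - 3·7 = 30 and qs = 7 - 1 = 6.
The quantity actually transacted is the short side, supply: 6.

6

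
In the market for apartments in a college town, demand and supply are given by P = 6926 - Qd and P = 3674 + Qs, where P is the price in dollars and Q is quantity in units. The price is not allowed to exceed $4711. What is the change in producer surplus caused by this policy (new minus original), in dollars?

-784253.5

Rearranging demand gives Qd = 6926 - P; rearranging supply gives Qs = P - 3674. Equilibrium: 6926 - P = P - 3674, so 10600 = 2P and P* = 5300, Q* = 1626.
Since 4711 < 5300, the ceiling is binding.
At P = 4711: Qd = 6926 - 4711 = 2215 and Qs = 4711 - 3674 = 1037.
Producer surplus without the control is ½ · (5300 - 3674) · 1626 = 1321938.
With the ceiling, producers sell 1037 units at 4711, so PS = ½ · (4711 - 3674) · 1037 = 537684.5.
Change in producer surplus = 537684.5 - 1321938 = -784253.5.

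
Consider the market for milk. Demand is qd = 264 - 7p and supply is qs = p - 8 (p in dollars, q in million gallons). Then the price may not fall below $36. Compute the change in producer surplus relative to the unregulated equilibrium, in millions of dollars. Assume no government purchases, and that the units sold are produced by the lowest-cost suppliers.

-74

Equilibrium: 264 - 7p = p - 8, so 272 = 8p and p* = 34, q* = 26.
Since 36 > 34, the floor is binding.
At p = 36: qd = 264 - 7·36 = 12 and qs = 36 - 8 = 28.
Producer surplus without the control is ½ · (34 - 8) · 26 = 338.
With the floor, 12 units are sold at 36. The supply price at q = 12 is 20, so PS = ½ · [(36 - 8) + (36 - 20)] · 12 = 264.
Change in producer surplus = 264 - 338 = -74.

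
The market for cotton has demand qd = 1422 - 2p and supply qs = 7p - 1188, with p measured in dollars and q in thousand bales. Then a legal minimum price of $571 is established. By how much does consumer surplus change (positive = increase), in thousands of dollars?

-157641

Without the control the market clears where 1422 - 2p = 7p - 1188, i.e. p* = 290 and q* = 842.
Because the floor (571) lies above the market-clearing price, it is binding.
At p = 571: qd = 1422 - 2·571 = 280 and qs = 7·571 - 1188 = 2809.
Consumer surplus without the control is ½ · (711 - 290) · 842 = 177241.
With the floor, consumers buy 280 units at 571, so CS = ½ · (711 - 571) · 280 = 19600.
Change in consumer surplus = 19600 - 177241 = -157641.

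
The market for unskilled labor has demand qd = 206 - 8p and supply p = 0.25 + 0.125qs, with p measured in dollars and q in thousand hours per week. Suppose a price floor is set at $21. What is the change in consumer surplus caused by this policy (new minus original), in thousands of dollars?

Rearranging supply gives qs = 8p - 2. In a free market, 206 - 8p = 8p - 2 gives the equilibrium p* = 13, q* = 102.
Because the floor (21) lies above the market-clearing price, it is binding.
At p = 21: qd = 206 - 8·21 = 38 and qs = 8·21 - 2 = 166.
Consumer surplus without the control is ½ · (25.75 - 13) · 102 = 650.25.
With the floor, consumers buy 38 units at 21, so CS = ½ · (25.75 - 21) · 38 = 90.25.
Change in consumer surplus = 90.25 - 650.25 = -560.

-560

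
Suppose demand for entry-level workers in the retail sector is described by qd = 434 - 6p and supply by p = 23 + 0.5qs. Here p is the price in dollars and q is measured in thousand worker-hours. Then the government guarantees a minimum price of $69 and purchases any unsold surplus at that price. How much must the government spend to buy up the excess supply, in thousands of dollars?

4968

Rearranging supply gives qs = 2p - 46. Without the control the market clears where 434 - 6p = 2p - 46, i.e. p* = 60 and q* = 74.
The floor of 69 is above the equilibrium price 60, so it binds.
At p = 69: qd = 434 - 6·69 = 20 and qs = 2·69 - 46 = 92.
Surplus = qs - qd = 72.
Government expenditure = surplus × support price = 72 × 69 = 4968.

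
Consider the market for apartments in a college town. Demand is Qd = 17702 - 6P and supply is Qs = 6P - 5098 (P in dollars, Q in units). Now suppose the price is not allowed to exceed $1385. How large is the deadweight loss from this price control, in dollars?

Without the control the market clears where 17702 - 6P = 6P - 5098, i.e. P* = 1900 and Q* = 6302.
Since 1385 < 1900, the ceiling is binding.
At P = 1385: Qd = 17702 - 6·1385 = 9392 and Qs = 6·1385 - 5098 = 3212.
Quantity traded falls to 3212. At Q = 3212 the demand price is (17702 - 3212)/6 = 2415 and the supply price is (5098 + 3212)/6 = 1385.
Deadweight loss = ½ · (2415 - 1385) · (6302 - 3212) = ½ · 1030 · 3090 = 1591350.

1591350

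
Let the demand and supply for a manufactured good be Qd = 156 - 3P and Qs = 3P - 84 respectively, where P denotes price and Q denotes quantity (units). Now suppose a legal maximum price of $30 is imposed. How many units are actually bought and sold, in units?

6

Without the control the market clears where 156 - 3P = 3P - 84, i.e. P* = 40 and Q* = 36.
Because the ceiling (30) lies below the market-clearing price, it is binding.
At P = 30: Qd = 156 - 3·30 = 66 and Qs = 3·30 - 84 = 6.
The quantity actually transacted is the short side, supply: 6.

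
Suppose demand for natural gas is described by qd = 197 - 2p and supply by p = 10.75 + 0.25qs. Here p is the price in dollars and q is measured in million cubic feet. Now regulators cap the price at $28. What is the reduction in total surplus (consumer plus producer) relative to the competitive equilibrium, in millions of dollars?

864

Rearranging supply gives qs = 4p - 43. Setting quantity demanded equal to quantity supplied, 197 - 2p = 4p - 43, gives p* = 40 and q* = 117.
Since 28 < 40, the ceiling is binding.
At p = 28: qd = 197 - 2·28 = 141 and qs = 4·28 - 43 = 69.
Quantity traded falls to 69. At q = 69 the demand price is (197 - 69)/2 = 64 and the supply price is (43 + 69)/4 = 28.
Deadweight loss = ½ · (64 - 28) · (117 - 69) = ½ · 36 · 48 = 864.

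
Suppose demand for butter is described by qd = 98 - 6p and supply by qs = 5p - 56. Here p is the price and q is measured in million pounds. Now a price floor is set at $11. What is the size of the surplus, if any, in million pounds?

0

In a free market, 98 - 6p = 5p - 56 gives the equilibrium p* = 14, q* = 14.
The floor of 11 is below the equilibrium price 14, so it is not binding; the market clears at p* = 14, q* = 14.
Since the control does not bind, there is no surplus.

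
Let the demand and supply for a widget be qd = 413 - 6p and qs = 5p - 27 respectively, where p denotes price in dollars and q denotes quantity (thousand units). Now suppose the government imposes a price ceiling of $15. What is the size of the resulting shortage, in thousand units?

Setting quantity demanded equal to quantity supplied, 413 - 6p = 5p - 27, gives p* = 40 and q* = 173.
The ceiling of 15 is below the equilibrium price 40, so it binds.
At p = 15: qd = 413 - 6·15 = 323 and qs = 5·15 - 27 = 48.
Shortage = qd - qs = 323 - 48 = 275.

275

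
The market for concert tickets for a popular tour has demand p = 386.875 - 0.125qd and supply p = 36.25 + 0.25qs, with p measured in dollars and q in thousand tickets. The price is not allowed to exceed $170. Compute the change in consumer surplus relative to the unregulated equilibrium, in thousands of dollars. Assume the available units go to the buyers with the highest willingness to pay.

Rearranging demand gives qd = 3095 - 8p; rearranging supply gives qs = 4p - 145. Without the control the market clears where 3095 - 8p = 4p - 145, i.e. p* = 270 and q* = 935.
Since 170 < 270, the ceiling is binding.
At p = 170: qd = 3095 - 8·170 = 1735 and qs = 4·170 - 145 = 535.
Consumer surplus without the control is ½ · (386.875 - 270) · 935 = 54639.0625.
With the ceiling, 535 units are sold at 170 (assume they go to the highest-value buyers). The demand price at q = 535 is 320, so CS = ½ · [(386.875 - 170) + (320 - 170)] · 535 = 98139.0625.
Change in consumer surplus = 98139.0625 - 54639.0625 = 43500.

43500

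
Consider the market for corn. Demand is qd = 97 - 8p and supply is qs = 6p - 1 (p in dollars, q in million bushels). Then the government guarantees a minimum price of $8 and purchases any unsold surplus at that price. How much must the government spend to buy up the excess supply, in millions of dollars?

112

Without the control the market clears where 97 - 8p = 6p - 1, i.e. p* = 7 and q* = 41.
Because the floor (8) lies above the market-clearing price, it is binding.
At p = 8: qd = 97 - 8·8 = 33 and qs = 6·8 - 1 = 47.
Surplus = qs - qd = 14.
Government expenditure = surplus × support price = 14 × 8 = 112.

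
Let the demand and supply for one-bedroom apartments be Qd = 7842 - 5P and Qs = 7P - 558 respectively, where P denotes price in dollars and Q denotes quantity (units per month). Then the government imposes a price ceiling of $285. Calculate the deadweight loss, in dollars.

In a free market, 7842 - 5P = 7P - 558 gives the equilibrium P* = 700, Q* = 4342.
Because the ceiling (285) lies below the market-clearing price, it is binding.
At P = 285: Qd = 7842 - 5·285 = 6417 and Qs = 7·285 - 558 = 1437.
Quantity traded falls to 1437. At Q = 1437 the demand price is (7842 - 1437)/5 = 1281 and the supply price is (558 + 1437)/7 = 285.
Deadweight loss = ½ · (1281 - 285) · (4342 - 1437) = ½ · 996 · 2905 = 1446690.

1446690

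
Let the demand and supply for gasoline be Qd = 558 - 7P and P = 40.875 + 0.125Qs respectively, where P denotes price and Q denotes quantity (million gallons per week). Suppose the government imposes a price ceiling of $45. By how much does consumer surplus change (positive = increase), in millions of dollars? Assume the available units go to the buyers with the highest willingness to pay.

-434

Rearranging supply gives Qs = 8P - 327. In a free market, 558 - 7P = 8P - 327 gives the equilibrium P* = 59, Q* = 145.
Since 45 < 59, the ceiling is binding.
At P = 45: Qd = 558 - 7·45 = 243 and Qs = 8·45 - 327 = 33.
Consumer surplus without the control is ½ · (558/7 - 59) · 145 = 21025/14.
With the ceiling, 33 units are sold at 45 (assume they go to the highest-value buyers). The demand price at Q = 33 is 75, so CS = ½ · [(558/7 - 45) + (75 - 45)] · 33 = 14949/14.
Change in consumer surplus = 14949/14 - 21025/14 = -434.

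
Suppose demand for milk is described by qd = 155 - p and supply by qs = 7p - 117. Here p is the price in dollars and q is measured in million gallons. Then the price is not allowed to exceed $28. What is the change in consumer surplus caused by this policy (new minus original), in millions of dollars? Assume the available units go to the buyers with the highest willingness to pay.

Setting quantity demanded equal to quantity supplied, 155 - p = 7p - 117, gives p* = 34 and q* = 121.
Since 28 < 34, the ceiling is binding.
At p = 28: qd = 155 - 28 = 127 and qs = 7·28 - 117 = 79.
Consumer surplus without the control is ½ · (155 - 34) · 121 = 7320.5.
With the ceiling, 79 units are sold at 28 (assume they go to the highest-value buyers). The demand price at q = 79 is 76, so CS = ½ · [(155 - 28) + (76 - 28)] · 79 = 6912.5.
Change in consumer surplus = 6912.5 - 7320.5 = -408.

-408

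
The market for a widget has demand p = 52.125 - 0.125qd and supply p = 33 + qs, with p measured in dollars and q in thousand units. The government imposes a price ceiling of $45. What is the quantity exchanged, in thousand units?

Rearranging demand gives qd = 417 - 8p; rearranging supply gives qs = p - 33. In a free market, 417 - 8p = p - 33 gives the equilibrium p* = 50, q* = 17.
Because the ceiling (45) lies below the market-clearing price, it is binding.
At p = 45: qd = 417 - 8·45 = 57 and qs = 45 - 33 = 12.
The quantity actually transacted is the short side, supply: 12.

12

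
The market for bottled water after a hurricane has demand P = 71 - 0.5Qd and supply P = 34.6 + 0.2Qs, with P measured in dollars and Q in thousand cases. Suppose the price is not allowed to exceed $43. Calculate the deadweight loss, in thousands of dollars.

Rearranging demand gives Qd = 142 - 2P; rearranging supply gives Qs = 5P - 173. Setting quantity demanded equal to quantity supplied, 142 - 2P = 5P - 173, gives P* = 45 and Q* = 52.
Because the ceiling (43) lies below the market-clearing price, it is binding.
At P = 43: Qd = 142 - 2·43 = 56 and Qs = 5·43 - 173 = 42.
Quantity traded falls to 42. At Q = 42 the demand price is (142 - 42)/2 = 50 and the supply price is (173 + 42)/5 = 43.
Deadweight loss = ½ · (50 - 43) · (52 - 42) = ½ · 7 · 10 = 35.

35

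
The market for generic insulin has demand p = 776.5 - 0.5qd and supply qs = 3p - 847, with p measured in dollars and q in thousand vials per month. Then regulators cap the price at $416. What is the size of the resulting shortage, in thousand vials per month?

320

Rearranging demand gives qd = 1553 - 2p. Equilibrium: 1553 - 2p = 3p - 847, so 2400 = 5p and p* = 480, q* = 593.
Since 416 < 480, the ceiling is binding.
At p = 416: qd = 1553 - 2·416 = 721 and qs = 3·416 - 847 = 401.
Shortage = qd - qs = 721 - 401 = 320.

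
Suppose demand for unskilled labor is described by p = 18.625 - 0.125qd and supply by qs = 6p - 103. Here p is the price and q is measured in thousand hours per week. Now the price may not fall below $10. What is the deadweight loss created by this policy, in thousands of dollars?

0

Rearranging demand gives qd = 149 - 8p. In a free market, 149 - 8p = 6p - 103 gives the equilibrium p* = 18, q* = 5.
The floor of 10 is below the equilibrium price 18, so it is not binding; the market clears at p* = 18, q* = 5.
Since the control does not bind, no trades are prevented and deadweight loss is zero.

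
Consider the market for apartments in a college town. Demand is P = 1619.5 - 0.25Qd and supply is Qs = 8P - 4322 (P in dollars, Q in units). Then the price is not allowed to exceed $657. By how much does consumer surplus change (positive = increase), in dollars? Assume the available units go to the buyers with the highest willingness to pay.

-245430

Rearranging demand gives Qd = 6478 - 4P. In a free market, 6478 - 4P = 8P - 4322 gives the equilibrium P* = 900, Q* = 2878.
Because the ceiling (657) lies below the market-clearing price, it is binding.
At P = 657: Qd = 6478 - 4·657 = 3850 and Qs = 8·657 - 4322 = 934.
Consumer surplus without the control is ½ · (1619.5 - 900) · 2878 = 1035360.5.
With the ceiling, 934 units are sold at 657 (assume they go to the highest-value buyers). The demand price at Q = 934 is 1386, so CS = ½ · [(1619.5 - 657) + (1386 - 657)] · 934 = 789930.5.
Change in consumer surplus = 789930.5 - 1035360.5 = -245430.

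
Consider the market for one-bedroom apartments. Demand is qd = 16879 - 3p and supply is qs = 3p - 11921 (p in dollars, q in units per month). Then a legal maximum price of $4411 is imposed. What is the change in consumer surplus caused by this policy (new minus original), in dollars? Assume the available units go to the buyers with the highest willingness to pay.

283386.5

Without the control the market clears where 16879 - 3p = 3p - 11921, i.e. p* = 4800 and q* = 2479.
The ceiling of 4411 is below the equilibrium price 4800, so it binds.
At p = 4411: qd = 16879 - 3·4411 = 3646 and qs = 3·4411 - 11921 = 1312.
Consumer surplus without the control is ½ · (16879/3 - 4800) · 2479 = 6145441/6.
With the ceiling, 1312 units are sold at 4411 (assume they go to the highest-value buyers). The demand price at q = 1312 is 5189, so CS = ½ · [(16879/3 - 4411) + (5189 - 4411)] · 1312 = 3922880/3.
Change in consumer surplus = 3922880/3 - 6145441/6 = 283386.5.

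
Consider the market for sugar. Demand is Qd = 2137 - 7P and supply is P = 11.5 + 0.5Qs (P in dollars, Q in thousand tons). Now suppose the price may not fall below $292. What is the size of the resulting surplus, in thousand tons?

468

Rearranging supply gives Qs = 2P - 23. Without the control the market clears where 2137 - 7P = 2P - 23, i.e. P* = 240 and Q* = 457.
The floor of 292 is above the equilibrium price 240, so it binds.
At P = 292: Qd = 2137 - 7·292 = 93 and Qs = 2·292 - 23 = 561.
Surplus = Qs - Qd = 561 - 93 = 468.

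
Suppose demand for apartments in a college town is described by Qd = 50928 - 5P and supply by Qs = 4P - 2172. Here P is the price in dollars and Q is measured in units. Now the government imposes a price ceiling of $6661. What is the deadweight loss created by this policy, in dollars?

0

Without the control the market clears where 50928 - 5P = 4P - 2172, i.e. P* = 5900 and Q* = 21428.
Since 6661 is above P* = 5900, the ceiling does not bind and the free-market outcome prevails.
Since the control does not bind, no trades are prevented and deadweight loss is zero.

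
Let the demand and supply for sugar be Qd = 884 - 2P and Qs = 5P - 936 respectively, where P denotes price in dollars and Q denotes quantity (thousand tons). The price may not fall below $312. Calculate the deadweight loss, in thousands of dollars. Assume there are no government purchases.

3785.6

Setting quantity demanded equal to quantity supplied, 884 - 2P = 5P - 936, gives P* = 260 and Q* = 364.
Since 312 > 260, the floor is binding.
At P = 312: Qd = 884 - 2·312 = 260 and Qs = 5·312 - 936 = 624.
Quantity traded falls to 260. At Q = 260 the demand price is (884 - 260)/2 = 312 and the supply price is (936 + 260)/5 = 239.2.
Deadweight loss = ½ · (312 - 239.2) · (364 - 260) = ½ · 72.8 · 104 = 3785.6.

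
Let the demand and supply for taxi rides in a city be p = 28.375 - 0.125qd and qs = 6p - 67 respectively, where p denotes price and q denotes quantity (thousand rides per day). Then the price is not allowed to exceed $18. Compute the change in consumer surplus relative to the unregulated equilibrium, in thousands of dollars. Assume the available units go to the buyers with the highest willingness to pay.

Rearranging demand gives qd = 227 - 8p. In a free market, 227 - 8p = 6p - 67 gives the equilibrium p* = 21, q* = 59.
The ceiling of 18 is below the equilibrium price 21, so it binds.
At p = 18: qd = 227 - 8·18 = 83 and qs = 6·18 - 67 = 41.
Consumer surplus without the control is ½ · (28.375 - 21) · 59 = 217.5625.
With the ceiling, 41 units are sold at 18 (assume they go to the highest-value buyers). The demand price at q = 41 is 23.25, so CS = ½ · [(28.375 - 18) + (23.25 - 18)] · 41 = 320.3125.
Change in consumer surplus = 320.3125 - 217.5625 = 102.75.

102.75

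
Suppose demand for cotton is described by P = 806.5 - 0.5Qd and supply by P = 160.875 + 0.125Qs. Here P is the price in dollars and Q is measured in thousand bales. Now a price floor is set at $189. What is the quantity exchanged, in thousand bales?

Rearranging demand gives Qd = 1613 - 2P; rearranging supply gives Qs = 8P - 1287. Without the control the market clears where 1613 - 2P = 8P - 1287, i.e. P* = 290 and Q* = 1033.
Since 189 is below P* = 290, the floor does not bind and the free-market outcome prevails.

1033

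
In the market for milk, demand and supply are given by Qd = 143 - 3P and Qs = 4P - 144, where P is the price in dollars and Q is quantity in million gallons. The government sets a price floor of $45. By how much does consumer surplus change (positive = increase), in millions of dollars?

-56

In a free market, 143 - 3P = 4P - 144 gives the equilibrium P* = 41, Q* = 20.
The floor of 45 is above the equilibrium price 41, so it binds.
At P = 45: Qd = 143 - 3·45 = 8 and Qs = 4·45 - 144 = 36.
Consumer surplus without the control is ½ · (143/3 - 41) · 20 = 200/3.
With the floor, consumers buy 8 units at 45, so CS = ½ · (143/3 - 45) · 8 = 32/3.
Change in consumer surplus = 32/3 - 200/3 = -56.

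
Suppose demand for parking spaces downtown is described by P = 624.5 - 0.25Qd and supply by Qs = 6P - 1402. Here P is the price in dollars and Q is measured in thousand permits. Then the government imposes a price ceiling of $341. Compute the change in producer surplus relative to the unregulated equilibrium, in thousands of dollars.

Rearranging demand gives Qd = 2498 - 4P. Without the control the market clears where 2498 - 4P = 6P - 1402, i.e. P* = 390 and Q* = 938.
Because the ceiling (341) lies below the market-clearing price, it is binding.
At P = 341: Qd = 2498 - 4·341 = 1134 and Qs = 6·341 - 1402 = 644.
Producer surplus without the control is ½ · (390 - 701/3) · 938 = 219961/3.
With the ceiling, producers sell 644 units at 341, so PS = ½ · (341 - 701/3) · 644 = 103684/3.
Change in producer surplus = 103684/3 - 219961/3 = -38759.

-38759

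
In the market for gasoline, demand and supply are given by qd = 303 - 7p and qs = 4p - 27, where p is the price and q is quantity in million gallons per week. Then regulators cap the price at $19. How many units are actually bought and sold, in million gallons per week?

Equilibrium: 303 - 7p = 4p - 27, so 330 = 11p and p* = 30, q* = 93.
Since 19 < 30, the ceiling is binding.
At p = 19: qd = 303 - 7·19 = 170 and qs = 4·19 - 27 = 49.
The quantity actually transacted is the short side, supply: 49.

49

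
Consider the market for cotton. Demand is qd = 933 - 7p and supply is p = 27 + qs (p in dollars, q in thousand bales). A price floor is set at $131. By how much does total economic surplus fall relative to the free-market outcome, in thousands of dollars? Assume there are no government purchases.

3388

Rearranging supply gives qs = p - 27. Equilibrium: 933 - 7p = p - 27, so 960 = 8p and p* = 120, q* = 93.
Since 131 > 120, the floor is binding.
At p = 131: qd = 933 - 7·131 = 16 and qs = 131 - 27 = 104.
Quantity traded falls to 16. At q = 16 the demand price is (933 - 16)/7 = 131 and the supply price is 27 + 16 = 43.
Deadweight loss = ½ · (131 - 43) · (93 - 16) = ½ · 88 · 77 = 3388.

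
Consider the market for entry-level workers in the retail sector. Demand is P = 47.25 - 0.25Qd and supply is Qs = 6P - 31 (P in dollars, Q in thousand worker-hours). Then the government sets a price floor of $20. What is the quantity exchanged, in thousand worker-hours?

101

Rearranging demand gives Qd = 189 - 4P. Equilibrium: 189 - 4P = 6P - 31, so 220 = 10P and P* = 22, Q* = 101.
The floor of 20 is below the equilibrium price 22, so it is not binding; the market clears at P* = 22, Q* = 101.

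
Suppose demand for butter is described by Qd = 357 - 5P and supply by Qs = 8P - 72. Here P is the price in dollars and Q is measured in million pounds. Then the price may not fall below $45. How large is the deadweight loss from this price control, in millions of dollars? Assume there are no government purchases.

585

Setting quantity demanded equal to quantity supplied, 357 - 5P = 8P - 72, gives P* = 33 and Q* = 192.
The floor of 45 is above the equilibrium price 33, so it binds.
At P = 45: Qd = 357 - 5·45 = 132 and Qs = 8·45 - 72 = 288.
Quantity traded falls to 132. At Q = 132 the demand price is (357 - 132)/5 = 45 and the supply price is (72 + 132)/8 = 25.5.
Deadweight loss = ½ · (45 - 25.5) · (192 - 132) = ½ · 19.5 · 60 = 585.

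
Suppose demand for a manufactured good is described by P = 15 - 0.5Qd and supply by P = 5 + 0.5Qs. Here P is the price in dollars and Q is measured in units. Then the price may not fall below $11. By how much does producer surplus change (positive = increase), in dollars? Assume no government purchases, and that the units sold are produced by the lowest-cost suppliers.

7

Rearranging demand gives Qd = 30 - 2P; rearranging supply gives Qs = 2P - 10. In a free market, 30 - 2P = 2P - 10 gives the equilibrium P* = 10, Q* = 10.
Since 11 > 10, the floor is binding.
At P = 11: Qd = 30 - 2·11 = 8 and Qs = 2·11 - 10 = 12.
Producer surplus without the control is ½ · (10 - 5) · 10 = 25.
With the floor, 8 units are sold at 11. The supply price at Q = 8 is 9, so PS = ½ · [(11 - 5) + (11 - 9)] · 8 = 32.
Change in producer surplus = 32 - 25 = 7.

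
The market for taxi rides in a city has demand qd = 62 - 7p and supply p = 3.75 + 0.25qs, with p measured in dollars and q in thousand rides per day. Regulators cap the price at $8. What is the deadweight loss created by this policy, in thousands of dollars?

Rearranging supply gives qs = 4p - 15. Setting quantity demanded equal to quantity supplied, 62 - 7p = 4p - 15, gives p* = 7 and q* = 13.
Since 8 is above p* = 7, the ceiling does not bind and the free-market outcome prevails.
Since the control does not bind, no trades are prevented and deadweight loss is zero.

0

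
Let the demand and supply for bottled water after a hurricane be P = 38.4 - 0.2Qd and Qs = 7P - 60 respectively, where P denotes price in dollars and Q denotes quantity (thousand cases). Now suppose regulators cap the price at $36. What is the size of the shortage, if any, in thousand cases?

0

Rearranging demand gives Qd = 192 - 5P. Equilibrium: 192 - 5P = 7P - 60, so 252 = 12P and P* = 21, Q* = 87.
The ceiling of 36 is above the equilibrium price 21, so it is not binding; the market clears at P* = 21, Q* = 87.
Since the control does not bind, there is no shortage.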